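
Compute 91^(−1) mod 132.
91^(−1) ≡ 103 (mod 132)

Apply the extended Euclidean algorithm to (132, 91), tracking rows (r, s, t) with s·132 + t·91 = r. Each division r_prev = q·r_cur + r_new produces the new row as (previous row) − q·(current row):
  row A: (132, 1, 0)   [1·132 + 0·91 = 132]
  row B: (91, 0, 1)   [0·132 + 1·91 = 91]
  132 = 1·91 + 41   → row C = row A − 1·row B = (41, 1, −1)   [check: 1·132 − 1·91 = 41]
  91 = 2·41 + 9   → row D = row B − 2·row C = (9, −2, 3)   [check: −2·132 + 3·91 = 9]
  41 = 4·9 + 5   → row E = row C − 4·row D = (5, 9, −13)   [check: 9·132 − 13·91 = 5]
  9 = 1·5 + 4   → row F = row D − 1·row E = (4, −11, 16)   [check: −11·132 + 16·91 = 4]
  5 = 1·4 + 1   → row G = row E − 1·row F = (1, 20, −29)   [check: 20·132 − 29·91 = 1]
  4 = 4·1 + 0   → remainder 0, stop. gcd = 1 (last nonzero row G).
The gcd is 1, so 91 is invertible mod 132. The last nonzero row gives 20·132 − 29·91 = 1, so t = −29. So 91^(−1) ≡ −29 ≡ 103 (mod 132). Verify: 91 · 103 = 9373 ≡ 1 (mod 132). ✓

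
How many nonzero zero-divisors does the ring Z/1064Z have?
Z/1064Z has 631 nonzero zero-divisors

In Z/1064Z each nonzero element is either a unit (gcd with 1064 is 1) or a zero-divisor (gcd > 1). The number of units is φ(1064): factorise 1064 = 2^3 · 7 · 19, so φ(1064) = (2^3 − 2^2) · (7 − 1) · (19 − 1) = 4 · 6 · 18 = 432. The nonzero elements number 1064 − 1 = 1063. Hence the nonzero zero-divisors number 1063 − 432 = 631.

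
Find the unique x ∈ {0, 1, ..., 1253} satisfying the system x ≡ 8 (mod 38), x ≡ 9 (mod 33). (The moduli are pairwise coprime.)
The moduli 38, 33 are pairwise coprime, so by the CRT there is a unique solution mod 38·33 = 1254.
Solve by successive substitution. Start with x ≡ 8 (mod 38).
  Combine with x ≡ 9 (mod 33): write x = 8 + 38·t and require 8 + 38·t ≡ 9 (mod 33), i.e. 38·t ≡ 9 − 8 ≡ 1 (mod 33). Since 38^(−1) ≡ 20 (mod 33) (38 ≡ 5 (mod 33)), t ≡ 20·1 ≡ 20 (mod 33). So x ≡ 8 + 38·20 = 768 (mod 1254).
Unique solution in [0, 1254): x = 768.

Final answer: x ≡ 768 (mod 1254); the representative in [0, 1254) is 768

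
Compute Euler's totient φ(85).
φ(85) = 64

φ is multiplicative, with φ(p^e) = p^e − p^(e−1). Factorise 85 = 5 · 17. Then
  φ(85) = (5 − 1) · (17 − 1) = 4 · 16 = 64.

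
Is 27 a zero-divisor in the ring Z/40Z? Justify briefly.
NO

gcd(27, 40) = 1, so 27 is a unit in Z/40Z (it has a multiplicative inverse). A unit cannot be a zero-divisor: if 27·b ≡ 0 then multiplying both sides by 27^(−1) gives b ≡ 0. So 27 is not a zero-divisor.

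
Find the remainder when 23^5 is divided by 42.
11

Use repeated squaring. Binary(5) = 101. Walk through the bits of the exponent 5 left-to-right: at each bit after the leading one, square the running value, then multiply by 23 if the bit is 1 (always reducing mod 42):
  bit 1 = 1 (leading): start with 23.
  bit 2 = 0: square 23^2 = 529 ≡ 25 (mod 42).
  bit 3 = 1: square 25^2 = 625 ≡ 37; bit is 1, so multiply 37·23 = 851 ≡ 11 (mod 42).
Final value: 23^5 ≡ 11 (mod 42).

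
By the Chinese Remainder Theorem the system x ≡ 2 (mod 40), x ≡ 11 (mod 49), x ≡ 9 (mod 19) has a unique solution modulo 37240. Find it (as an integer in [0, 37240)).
The moduli 40, 49, 19 are pairwise coprime, so by the CRT there is a unique solution mod 40·49·19 = 37240.
Solve by successive substitution. Start with x ≡ 2 (mod 40).
  Combine with x ≡ 11 (mod 49): write x = 2 + 40·t and require 2 + 40·t ≡ 11 (mod 49), i.e. 40·t ≡ 11 − 2 ≡ 9 (mod 49). Since 40^(−1) ≡ 38 (mod 49), t ≡ 38·9 ≡ 48 (mod 49). So x ≡ 2 + 40·48 = 1922 (mod 1960).
  Combine with x ≡ 9 (mod 19): write x = 1922 + 1960·t and require 1922 + 1960·t ≡ 9 (mod 19), i.e. 1960·t ≡ 9 − 1922 ≡ 6 (mod 19). Since 1960^(−1) ≡ 13 (mod 19) (1960 ≡ 3 (mod 19)), t ≡ 13·6 ≡ 2 (mod 19). So x ≡ 1922 + 1960·2 = 5842 (mod 37240).
Unique solution in [0, 37240): x = 5842.

Final answer: x ≡ 5842 (mod 37240); the representative in [0, 37240) is 5842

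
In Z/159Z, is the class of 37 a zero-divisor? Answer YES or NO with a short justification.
NO

gcd(37, 159) = 1, so 37 is a unit in Z/159Z (it has a multiplicative inverse). A unit cannot be a zero-divisor: if 37·b ≡ 0 then multiplying both sides by 37^(−1) gives b ≡ 0. So 37 is not a zero-divisor.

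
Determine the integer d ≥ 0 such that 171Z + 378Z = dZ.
In the PID Z, (a, b) is generated by gcd(a, b). Compute gcd(378, 171) with the extended Euclidean algorithm, tracking rows (r, s, t) with s·378 + t·171 = r:
  row A: (378, 1, 0)   [1·378 + 0·171 = 378]
  row B: (171, 0, 1)   [0·378 + 1·171 = 171]
  378 = 2·171 + 36   → row C = row A − 2·row B = (36, 1, −2)   [check: 1·378 − 2·171 = 36]
  171 = 4·36 + 27   → row D = row B − 4·row C = (27, −4, 9)   [check: −4·378 + 9·171 = 27]
  36 = 1·27 + 9   → row E = row C − 1·row D = (9, 5, −11)   [check: 5·378 − 11·171 = 9]
  27 = 3·9 + 0   → remainder 0, stop. gcd = 9 (last nonzero row E).
So gcd(171, 378) = 9, with Bézout identity 5·378 − 11·171 = 9. Containment (⊇): the Bézout identity exhibits 9 as an element of (171, 378), giving (9) ⊆ (171, 378). Containment (⊆): since 9 | 171 and 9 | 378 (171 = 9·19, 378 = 9·42), every Z-linear combination of 171 and 378 is divisible by 9, so (171, 378) ⊆ (9). Therefore (171, 378) = (9), d = 9.

Final answer: (171, 378) = (9); d = 9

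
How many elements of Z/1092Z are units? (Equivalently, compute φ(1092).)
An element a ∈ Z/1092Z is a unit iff gcd(a, 1092) = 1, so the number of units is φ(1092). φ is multiplicative, with φ(p^e) = p^e − p^(e−1). Factorise 1092 = 2^2 · 3 · 7 · 13. Then
  φ(1092) = (2^2 − 2^1) · (3 − 1) · (7 − 1) · (13 − 1) = 2 · 2 · 6 · 12 = 288.

Final answer: Z/1092Z has φ(1092) = 288 units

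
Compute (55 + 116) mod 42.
3

Reduce the summands first: 55 ≡ 13, 116 ≡ 32 (mod 42), so 55 + 116 ≡ 13 + 32 (mod 42). 13 + 32 = 45; 45 = 1·42 + 3, so (55 + 116) mod 42 = 3.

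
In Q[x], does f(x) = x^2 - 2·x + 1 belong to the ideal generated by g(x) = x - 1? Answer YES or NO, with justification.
YES

In Q[x] the ideal (g) consists of all multiples of g, so f ∈ (g) iff g | f, i.e. iff the remainder of f on division by g is 0. Divide f by g (g is monic, so eliminate the leading term of the running remainder at each step):
  leading term x^2: subtract (x)·g(x) = x^2 - x, leaving 1 - x
  leading term -x: subtract (-1)·g(x) = 1 - x, leaving 0
The remainder is 0, so f(x) = g(x) · h(x) with h(x) = x - 1. Hence g | f, i.e. f ∈ (g).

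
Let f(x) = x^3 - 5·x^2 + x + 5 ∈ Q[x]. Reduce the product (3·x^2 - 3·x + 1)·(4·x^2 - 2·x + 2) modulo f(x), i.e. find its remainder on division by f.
a · b ≡ 214·x^2 - 110·x - 208 (mod f(x))

First multiply in Q[x] without reducing: a · b = 12·x^4 - 18·x^3 + 16·x^2 - 8·x + 2. Now divide by f(x) = x^3 - 5·x^2 + x + 5, eliminating the leading term at each step:
  leading term 12·x^4: subtract (12·x)·f(x) = 12·x^4 - 60·x^3 + 12·x^2 + 60·x, leaving 42·x^3 + 4·x^2 - 68·x + 2
  leading term 42·x^3: subtract (42)·f(x) = 42·x^3 - 210·x^2 + 42·x + 210, leaving 214·x^2 - 110·x - 208
The degree is now < 3, so this is the remainder. Hence a · b ≡ 214·x^2 - 110·x - 208 in Q[x]/(f).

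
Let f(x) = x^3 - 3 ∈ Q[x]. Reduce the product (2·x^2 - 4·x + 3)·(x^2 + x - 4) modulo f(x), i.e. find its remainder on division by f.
a · b ≡ -9·x^2 + 25·x - 18 (mod f(x))

First multiply in Q[x] without reducing: a · b = 2·x^4 - 2·x^3 - 9·x^2 + 19·x - 12. Now divide by f(x) = x^3 - 3, eliminating the leading term at each step:
  leading term 2·x^4: subtract (2·x)·f(x) = 2·x^4 - 6·x, leaving -2·x^3 - 9·x^2 + 25·x - 12
  leading term -2·x^3: subtract (-2)·f(x) = 6 - 2·x^3, leaving -9·x^2 + 25·x - 18
The degree is now < 3, so this is the remainder. Hence a · b ≡ -9·x^2 + 25·x - 18 in Q[x]/(f).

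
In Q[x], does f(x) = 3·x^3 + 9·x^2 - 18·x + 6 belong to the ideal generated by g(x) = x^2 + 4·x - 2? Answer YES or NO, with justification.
In Q[x] the ideal (g) consists of all multiples of g, so f ∈ (g) iff g | f, i.e. iff the remainder of f on division by g is 0. Divide f by g (g is monic, so eliminate the leading term of the running remainder at each step):
  leading term 3·x^3: subtract (3·x)·g(x) = 3·x^3 + 12·x^2 - 6·x, leaving -3·x^2 - 12·x + 6
  leading term -3·x^2: subtract (-3)·g(x) = -3·x^2 - 12·x + 6, leaving 0
The remainder is 0, so f(x) = g(x) · h(x) with h(x) = 3·x - 3. Hence g | f, i.e. f ∈ (g).

Final answer: YES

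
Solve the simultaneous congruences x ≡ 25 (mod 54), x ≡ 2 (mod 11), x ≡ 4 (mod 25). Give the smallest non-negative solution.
The moduli 54, 11, 25 are pairwise coprime, so by the CRT there is a unique solution mod 54·11·25 = 14850.
Solve by successive substitution. Start with x ≡ 25 (mod 54).
  Combine with x ≡ 2 (mod 11): write x = 25 + 54·t and require 25 + 54·t ≡ 2 (mod 11), i.e. 54·t ≡ 2 − 25 ≡ 10 (mod 11). Since 54^(−1) ≡ 10 (mod 11) (54 ≡ 10 (mod 11)), t ≡ 10·10 ≡ 1 (mod 11). So x ≡ 25 + 54·1 = 79 (mod 594).
  Combine with x ≡ 4 (mod 25): write x = 79 + 594·t and require 79 + 594·t ≡ 4 (mod 25), i.e. 594·t ≡ 4 − 79 ≡ 0 (mod 25). Since 594^(−1) ≡ 4 (mod 25) (594 ≡ 19 (mod 25)), t ≡ 4·0 ≡ 0 (mod 25). So x ≡ 79 + 594·0 = 79 (mod 14850).
Unique solution in [0, 14850): x = 79.

Final answer: x ≡ 79 (mod 14850); the representative in [0, 14850) is 79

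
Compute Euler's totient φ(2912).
φ is multiplicative, with φ(p^e) = p^e − p^(e−1). Factorise 2912 = 2^5 · 7 · 13. Then
  φ(2912) = (2^5 − 2^4) · (7 − 1) · (13 − 1) = 16 · 6 · 12 = 1152.

Final answer: φ(2912) = 1152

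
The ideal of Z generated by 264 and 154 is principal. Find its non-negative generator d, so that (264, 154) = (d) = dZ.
In the PID Z, (a, b) is generated by gcd(a, b). Compute gcd(264, 154) with the extended Euclidean algorithm, tracking rows (r, s, t) with s·264 + t·154 = r:
  row A: (264, 1, 0)   [1·264 + 0·154 = 264]
  row B: (154, 0, 1)   [0·264 + 1·154 = 154]
  264 = 1·154 + 110   → row C = row A − 1·row B = (110, 1, −1)   [check: 1·264 − 1·154 = 110]
  154 = 1·110 + 44   → row D = row B − 1·row C = (44, −1, 2)   [check: −1·264 + 2·154 = 44]
  110 = 2·44 + 22   → row E = row C − 2·row D = (22, 3, −5)   [check: 3·264 − 5·154 = 22]
  44 = 2·22 + 0   → remainder 0, stop. gcd = 22 (last nonzero row E).
So gcd(264, 154) = 22, with Bézout identity 3·264 − 5·154 = 22. Containment (⊇): the Bézout identity exhibits 22 as an element of (264, 154), giving (22) ⊆ (264, 154). Containment (⊆): since 22 | 264 and 22 | 154 (264 = 22·12, 154 = 22·7), every Z-linear combination of 264 and 154 is divisible by 22, so (264, 154) ⊆ (22). Therefore (264, 154) = (22), d = 22.

Final answer: (264, 154) = (22); d = 22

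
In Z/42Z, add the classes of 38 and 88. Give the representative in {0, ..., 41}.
0

Reduce the summands first: 88 ≡ 4 (mod 42), so 38 + 88 ≡ 38 + 4 (mod 42). 38 + 4 = 42; 42 = 1·42 + 0, so (38 + 88) mod 42 = 0.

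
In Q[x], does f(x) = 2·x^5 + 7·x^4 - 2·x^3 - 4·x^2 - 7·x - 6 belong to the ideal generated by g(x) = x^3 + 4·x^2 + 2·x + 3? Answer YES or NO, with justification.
In Q[x] the ideal (g) consists of all multiples of g, so f ∈ (g) iff g | f, i.e. iff the remainder of f on division by g is 0. Divide f by g (g is monic, so eliminate the leading term of the running remainder at each step):
  leading term 2·x^5: subtract (2·x^2)·g(x) = 2·x^5 + 8·x^4 + 4·x^3 + 6·x^2, leaving -x^4 - 6·x^3 - 10·x^2 - 7·x - 6
  leading term -x^4: subtract (-x)·g(x) = -x^4 - 4·x^3 - 2·x^2 - 3·x, leaving -2·x^3 - 8·x^2 - 4·x - 6
  leading term -2·x^3: subtract (-2)·g(x) = -2·x^3 - 8·x^2 - 4·x - 6, leaving 0
The remainder is 0, so f(x) = g(x) · h(x) with h(x) = 2·x^2 - x - 2. Hence g | f, i.e. f ∈ (g).

Final answer: YES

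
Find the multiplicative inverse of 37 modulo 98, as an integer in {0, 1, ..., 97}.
37^(−1) ≡ 53 (mod 98)

Apply the extended Euclidean algorithm to (98, 37), tracking rows (r, s, t) with s·98 + t·37 = r. Each division r_prev = q·r_cur + r_new produces the new row as (previous row) − q·(current row):
  row A: (98, 1, 0)   [1·98 + 0·37 = 98]
  row B: (37, 0, 1)   [0·98 + 1·37 = 37]
  98 = 2·37 + 24   → row C = row A − 2·row B = (24, 1, −2)   [check: 1·98 − 2·37 = 24]
  37 = 1·24 + 13   → row D = row B − 1·row C = (13, −1, 3)   [check: −1·98 + 3·37 = 13]
  24 = 1·13 + 11   → row E = row C − 1·row D = (11, 2, −5)   [check: 2·98 − 5·37 = 11]
  13 = 1·11 + 2   → row F = row D − 1·row E = (2, −3, 8)   [check: −3·98 + 8·37 = 2]
  11 = 5·2 + 1   → row G = row E − 5·row F = (1, 17, −45)   [check: 17·98 − 45·37 = 1]
  2 = 2·1 + 0   → remainder 0, stop. gcd = 1 (last nonzero row G).
The gcd is 1, so 37 is invertible mod 98. The last nonzero row gives 17·98 − 45·37 = 1, so t = −45. So 37^(−1) ≡ −45 ≡ 53 (mod 98). Verify: 37 · 53 = 1961 ≡ 1 (mod 98). ✓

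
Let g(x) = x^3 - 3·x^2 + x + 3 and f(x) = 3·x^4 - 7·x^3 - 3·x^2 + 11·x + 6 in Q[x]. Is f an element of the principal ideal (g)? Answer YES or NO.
In Q[x] the ideal (g) consists of all multiples of g, so f ∈ (g) iff g | f, i.e. iff the remainder of f on division by g is 0. Divide f by g (g is monic, so eliminate the leading term of the running remainder at each step):
  leading term 3·x^4: subtract (3·x)·g(x) = 3·x^4 - 9·x^3 + 3·x^2 + 9·x, leaving 2·x^3 - 6·x^2 + 2·x + 6
  leading term 2·x^3: subtract (2)·g(x) = 2·x^3 - 6·x^2 + 2·x + 6, leaving 0
The remainder is 0, so f(x) = g(x) · h(x) with h(x) = 3·x + 2. Hence g | f, i.e. f ∈ (g).

Final answer: YES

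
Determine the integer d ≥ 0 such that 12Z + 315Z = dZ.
(12, 315) = (3); d = 3

In the PID Z, (a, b) is generated by gcd(a, b). Compute gcd(315, 12) with the extended Euclidean algorithm, tracking rows (r, s, t) with s·315 + t·12 = r:
  row A: (315, 1, 0)   [1·315 + 0·12 = 315]
  row B: (12, 0, 1)   [0·315 + 1·12 = 12]
  315 = 26·12 + 3   → row C = row A − 26·row B = (3, 1, −26)   [check: 1·315 − 26·12 = 3]
  12 = 4·3 + 0   → remainder 0, stop. gcd = 3 (last nonzero row C).
So gcd(12, 315) = 3, with Bézout identity 1·315 − 26·12 = 3. Containment (⊇): the Bézout identity exhibits 3 as an element of (12, 315), giving (3) ⊆ (12, 315). Containment (⊆): since 3 | 12 and 3 | 315 (12 = 3·4, 315 = 3·105), every Z-linear combination of 12 and 315 is divisible by 3, so (12, 315) ⊆ (3). Therefore (12, 315) = (3), d = 3.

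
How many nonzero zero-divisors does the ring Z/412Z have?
In Z/412Z each nonzero element is either a unit (gcd with 412 is 1) or a zero-divisor (gcd > 1). The number of units is φ(412): factorise 412 = 2^2 · 103, so φ(412) = (2^2 − 2^1) · (103 − 1) = 2 · 102 = 204. The nonzero elements number 412 − 1 = 411. Hence the nonzero zero-divisors number 411 − 204 = 207.

Final answer: Z/412Z has 207 nonzero zero-divisors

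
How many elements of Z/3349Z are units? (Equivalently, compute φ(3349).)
Z/3349Z has φ(3349) = 3136 units

An element a ∈ Z/3349Z is a unit iff gcd(a, 3349) = 1, so the number of units is φ(3349). φ is multiplicative, with φ(p^e) = p^e − p^(e−1). Factorise 3349 = 17 · 197. Then
  φ(3349) = (17 − 1) · (197 − 1) = 16 · 196 = 3136.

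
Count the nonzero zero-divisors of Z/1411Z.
In Z/1411Z each nonzero element is either a unit (gcd with 1411 is 1) or a zero-divisor (gcd > 1). The number of units is φ(1411): factorise 1411 = 17 · 83, so φ(1411) = (17 − 1) · (83 − 1) = 16 · 82 = 1312. The nonzero elements number 1411 − 1 = 1410. Hence the nonzero zero-divisors number 1410 − 1312 = 98.

Final answer: Z/1411Z has 98 nonzero zero-divisors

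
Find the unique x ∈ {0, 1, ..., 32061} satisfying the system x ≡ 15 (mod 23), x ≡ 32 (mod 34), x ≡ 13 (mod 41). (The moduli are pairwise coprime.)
The moduli 23, 34, 41 are pairwise coprime, so by the CRT there is a unique solution mod 23·34·41 = 32062.
Solve by successive substitution. Start with x ≡ 15 (mod 23).
  Combine with x ≡ 32 (mod 34): write x = 15 + 23·t and require 15 + 23·t ≡ 32 (mod 34), i.e. 23·t ≡ 32 − 15 ≡ 17 (mod 34). Since 23^(−1) ≡ 3 (mod 34), t ≡ 3·17 ≡ 17 (mod 34). So x ≡ 15 + 23·17 = 406 (mod 782).
  Combine with x ≡ 13 (mod 41): write x = 406 + 782·t and require 406 + 782·t ≡ 13 (mod 41), i.e. 782·t ≡ 13 − 406 ≡ 17 (mod 41). Since 782^(−1) ≡ 14 (mod 41) (782 ≡ 3 (mod 41)), t ≡ 14·17 ≡ 33 (mod 41). So x ≡ 406 + 782·33 = 26212 (mod 32062).
Unique solution in [0, 32062): x = 26212.

Final answer: x ≡ 26212 (mod 32062); the representative in [0, 32062) is 26212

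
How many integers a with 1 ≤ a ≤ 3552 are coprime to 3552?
1152

The number of a ∈ {1, ..., 3552} with gcd(a, 3552) = 1 is by definition Euler's totient φ(3552). φ is multiplicative, with φ(p^e) = p^e − p^(e−1). Factorise 3552 = 2^5 · 3 · 37. Then
  φ(3552) = (2^5 − 2^4) · (3 − 1) · (37 − 1) = 16 · 2 · 36 = 1152.
So there are 1152 such integers.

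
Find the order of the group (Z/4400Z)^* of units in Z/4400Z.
(Z/4400Z)^* consists of the classes a with gcd(a, 4400) = 1, so its order is φ(4400). φ is multiplicative, with φ(p^e) = p^e − p^(e−1). Factorise 4400 = 2^4 · 5^2 · 11. Then
  φ(4400) = (2^4 − 2^3) · (5^2 − 5^1) · (11 − 1) = 8 · 20 · 10 = 1600.
Thus |(Z/4400Z)^*| = 1600.

Final answer: |(Z/4400Z)^*| = 1600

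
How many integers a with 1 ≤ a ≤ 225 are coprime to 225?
120

The number of a ∈ {1, ..., 225} with gcd(a, 225) = 1 is by definition Euler's totient φ(225). φ is multiplicative, with φ(p^e) = p^e − p^(e−1). Factorise 225 = 3^2 · 5^2. Then
  φ(225) = (3^2 − 3^1) · (5^2 − 5^1) = 6 · 20 = 120.
So there are 120 such integers.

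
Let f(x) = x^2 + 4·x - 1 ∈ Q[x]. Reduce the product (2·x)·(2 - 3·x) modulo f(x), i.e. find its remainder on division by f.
First multiply in Q[x] without reducing: a · b = -6·x^2 + 4·x. Now divide by f(x) = x^2 + 4·x - 1, eliminating the leading term at each step:
  leading term -6·x^2: subtract (-6)·f(x) = -6·x^2 - 24·x + 6, leaving 28·x - 6
The degree is now < 2, so this is the remainder. Hence a · b ≡ 28·x - 6 in Q[x]/(f).

Final answer: a · b ≡ 28·x - 6 (mod f(x))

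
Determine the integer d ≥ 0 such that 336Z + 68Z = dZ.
(336, 68) = (4); d = 4

In the PID Z, (a, b) is generated by gcd(a, b). Compute gcd(336, 68) with the extended Euclidean algorithm, tracking rows (r, s, t) with s·336 + t·68 = r:
  row A: (336, 1, 0)   [1·336 + 0·68 = 336]
  row B: (68, 0, 1)   [0·336 + 1·68 = 68]
  336 = 4·68 + 64   → row C = row A − 4·row B = (64, 1, −4)   [check: 1·336 − 4·68 = 64]
  68 = 1·64 + 4   → row D = row B − 1·row C = (4, −1, 5)   [check: −1·336 + 5·68 = 4]
  64 = 16·4 + 0   → remainder 0, stop. gcd = 4 (last nonzero row D).
So gcd(336, 68) = 4, with Bézout identity −1·336 + 5·68 = 4. Containment (⊇): the Bézout identity exhibits 4 as an element of (336, 68), giving (4) ⊆ (336, 68). Containment (⊆): since 4 | 336 and 4 | 68 (336 = 4·84, 68 = 4·17), every Z-linear combination of 336 and 68 is divisible by 4, so (336, 68) ⊆ (4). Therefore (336, 68) = (4), d = 4.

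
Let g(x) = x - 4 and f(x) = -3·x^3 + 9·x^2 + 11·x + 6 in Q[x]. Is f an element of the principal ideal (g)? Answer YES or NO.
NO

In Q[x] the ideal (g) consists of all multiples of g, so f ∈ (g) iff g | f, i.e. iff the remainder of f on division by g is 0. Divide f by g (g is monic, so eliminate the leading term of the running remainder at each step):
  leading term -3·x^3: subtract (-3·x^2)·g(x) = -3·x^3 + 12·x^2, leaving -3·x^2 + 11·x + 6
  leading term -3·x^2: subtract (-3·x)·g(x) = -3·x^2 + 12·x, leaving 6 - x
  leading term -x: subtract (-1)·g(x) = 4 - x, leaving 2
The remainder r(x) = 2 ≠ 0 (and deg r < deg g), so g ∤ f, i.e. f ∉ (g).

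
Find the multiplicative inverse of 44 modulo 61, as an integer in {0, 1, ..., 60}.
44^(−1) ≡ 43 (mod 61)

Apply the extended Euclidean algorithm to (61, 44), tracking rows (r, s, t) with s·61 + t·44 = r. Each division r_prev = q·r_cur + r_new produces the new row as (previous row) − q·(current row):
  row A: (61, 1, 0)   [1·61 + 0·44 = 61]
  row B: (44, 0, 1)   [0·61 + 1·44 = 44]
  61 = 1·44 + 17   → row C = row A − 1·row B = (17, 1, −1)   [check: 1·61 − 1·44 = 17]
  44 = 2·17 + 10   → row D = row B − 2·row C = (10, −2, 3)   [check: −2·61 + 3·44 = 10]
  17 = 1·10 + 7   → row E = row C − 1·row D = (7, 3, −4)   [check: 3·61 − 4·44 = 7]
  10 = 1·7 + 3   → row F = row D − 1·row E = (3, −5, 7)   [check: −5·61 + 7·44 = 3]
  7 = 2·3 + 1   → row G = row E − 2·row F = (1, 13, −18)   [check: 13·61 − 18·44 = 1]
  3 = 3·1 + 0   → remainder 0, stop. gcd = 1 (last nonzero row G).
The gcd is 1, so 44 is invertible mod 61. The last nonzero row gives 13·61 − 18·44 = 1, so t = −18. So 44^(−1) ≡ −18 ≡ 43 (mod 61). Verify: 44 · 43 = 1892 ≡ 1 (mod 61). ✓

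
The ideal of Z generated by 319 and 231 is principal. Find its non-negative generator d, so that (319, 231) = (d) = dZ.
(319, 231) = (11); d = 11

In the PID Z, (a, b) is generated by gcd(a, b). Compute gcd(319, 231) with the extended Euclidean algorithm, tracking rows (r, s, t) with s·319 + t·231 = r:
  row A: (319, 1, 0)   [1·319 + 0·231 = 319]
  row B: (231, 0, 1)   [0·319 + 1·231 = 231]
  319 = 1·231 + 88   → row C = row A − 1·row B = (88, 1, −1)   [check: 1·319 − 1·231 = 88]
  231 = 2·88 + 55   → row D = row B − 2·row C = (55, −2, 3)   [check: −2·319 + 3·231 = 55]
  88 = 1·55 + 33   → row E = row C − 1·row D = (33, 3, −4)   [check: 3·319 − 4·231 = 33]
  55 = 1·33 + 22   → row F = row D − 1·row E = (22, −5, 7)   [check: −5·319 + 7·231 = 22]
  33 = 1·22 + 11   → row G = row E − 1·row F = (11, 8, −11)   [check: 8·319 − 11·231 = 11]
  22 = 2·11 + 0   → remainder 0, stop. gcd = 11 (last nonzero row G).
So gcd(319, 231) = 11, with Bézout identity 8·319 − 11·231 = 11. Containment (⊇): the Bézout identity exhibits 11 as an element of (319, 231), giving (11) ⊆ (319, 231). Containment (⊆): since 11 | 319 and 11 | 231 (319 = 11·29, 231 = 11·21), every Z-linear combination of 319 and 231 is divisible by 11, so (319, 231) ⊆ (11). Therefore (319, 231) = (11), d = 11.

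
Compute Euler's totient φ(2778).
φ(2778) = 924

φ is multiplicative, with φ(p^e) = p^e − p^(e−1). Factorise 2778 = 2 · 3 · 463. Then
  φ(2778) = (2 − 1) · (3 − 1) · (463 − 1) = 1 · 2 · 462 = 924.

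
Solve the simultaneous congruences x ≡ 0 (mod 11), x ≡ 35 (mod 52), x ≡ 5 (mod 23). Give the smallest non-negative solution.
The moduli 11, 52, 23 are pairwise coprime, so by the CRT there is a unique solution mod 11·52·23 = 13156.
Solve by successive substitution. Start with x ≡ 0 (mod 11).
  Combine with x ≡ 35 (mod 52): write x = 11·t and require 11·t ≡ 35 (mod 52). Since 11^(−1) ≡ 19 (mod 52), t ≡ 19·35 ≡ 41 (mod 52). So x ≡ 11·41 = 451 (mod 572).
  Combine with x ≡ 5 (mod 23): write x = 451 + 572·t and require 451 + 572·t ≡ 5 (mod 23), i.e. 572·t ≡ 5 − 451 ≡ 14 (mod 23). Since 572^(−1) ≡ 15 (mod 23) (572 ≡ 20 (mod 23)), t ≡ 15·14 ≡ 3 (mod 23). So x ≡ 451 + 572·3 = 2167 (mod 13156).
Unique solution in [0, 13156): x = 2167.

Final answer: x ≡ 2167 (mod 13156); the representative in [0, 13156) is 2167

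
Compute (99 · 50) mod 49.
Reduce the factors first: 99 ≡ 1, 50 ≡ 1 (mod 49), so 99 · 50 ≡ 1 · 1 (mod 49). 1 · 1 = 1. Dividing by 49: 1 = 0·49 + 1. So (99 · 50) mod 49 = 1.

Final answer: 1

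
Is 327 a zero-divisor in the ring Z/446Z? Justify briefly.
gcd(327, 446) = 1, so 327 is a unit in Z/446Z (it has a multiplicative inverse). A unit cannot be a zero-divisor: if 327·b ≡ 0 then multiplying both sides by 327^(−1) gives b ≡ 0. So 327 is not a zero-divisor.

Final answer: NO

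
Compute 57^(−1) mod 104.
Apply the extended Euclidean algorithm to (104, 57), tracking rows (r, s, t) with s·104 + t·57 = r. Each division r_prev = q·r_cur + r_new produces the new row as (previous row) − q·(current row):
  row A: (104, 1, 0)   [1·104 + 0·57 = 104]
  row B: (57, 0, 1)   [0·104 + 1·57 = 57]
  104 = 1·57 + 47   → row C = row A − 1·row B = (47, 1, −1)   [check: 1·104 − 1·57 = 47]
  57 = 1·47 + 10   → row D = row B − 1·row C = (10, −1, 2)   [check: −1·104 + 2·57 = 10]
  47 = 4·10 + 7   → row E = row C − 4·row D = (7, 5, −9)   [check: 5·104 − 9·57 = 7]
  10 = 1·7 + 3   → row F = row D − 1·row E = (3, −6, 11)   [check: −6·104 + 11·57 = 3]
  7 = 2·3 + 1   → row G = row E − 2·row F = (1, 17, −31)   [check: 17·104 − 31·57 = 1]
  3 = 3·1 + 0   → remainder 0, stop. gcd = 1 (last nonzero row G).
The gcd is 1, so 57 is invertible mod 104. The last nonzero row gives 17·104 − 31·57 = 1, so t = −31. So 57^(−1) ≡ −31 ≡ 73 (mod 104). Verify: 57 · 73 = 4161 ≡ 1 (mod 104). ✓

Final answer: 57^(−1) ≡ 73 (mod 104)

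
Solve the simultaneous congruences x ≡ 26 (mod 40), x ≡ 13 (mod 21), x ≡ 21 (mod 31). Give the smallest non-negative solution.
x ≡ 25906 (mod 26040); the representative in [0, 26040) is 25906

The moduli 40, 21, 31 are pairwise coprime, so by the CRT there is a unique solution mod 40·21·31 = 26040.
Solve by successive substitution. Start with x ≡ 26 (mod 40).
  Combine with x ≡ 13 (mod 21): write x = 26 + 40·t and require 26 + 40·t ≡ 13 (mod 21), i.e. 40·t ≡ 13 − 26 ≡ 8 (mod 21). Since 40^(−1) ≡ 10 (mod 21) (40 ≡ 19 (mod 21)), t ≡ 10·8 ≡ 17 (mod 21). So x ≡ 26 + 40·17 = 706 (mod 840).
  Combine with x ≡ 21 (mod 31): write x = 706 + 840·t and require 706 + 840·t ≡ 21 (mod 31), i.e. 840·t ≡ 21 − 706 ≡ 28 (mod 31). Since 840^(−1) ≡ 21 (mod 31) (840 ≡ 3 (mod 31)), t ≡ 21·28 ≡ 30 (mod 31). So x ≡ 706 + 840·30 = 25906 (mod 26040).
Unique solution in [0, 26040): x = 25906.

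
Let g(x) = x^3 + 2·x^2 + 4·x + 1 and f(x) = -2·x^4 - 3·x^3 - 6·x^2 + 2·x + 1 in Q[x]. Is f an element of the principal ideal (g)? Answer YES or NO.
YES

In Q[x] the ideal (g) consists of all multiples of g, so f ∈ (g) iff g | f, i.e. iff the remainder of f on division by g is 0. Divide f by g (g is monic, so eliminate the leading term of the running remainder at each step):
  leading term -2·x^4: subtract (-2·x)·g(x) = -2·x^4 - 4·x^3 - 8·x^2 - 2·x, leaving x^3 + 2·x^2 + 4·x + 1
  leading term x^3: subtract (1)·g(x) = x^3 + 2·x^2 + 4·x + 1, leaving 0
The remainder is 0, so f(x) = g(x) · h(x) with h(x) = 1 - 2·x. Hence g | f, i.e. f ∈ (g).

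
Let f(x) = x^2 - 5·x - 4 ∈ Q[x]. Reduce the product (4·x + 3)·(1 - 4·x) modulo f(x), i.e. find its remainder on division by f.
First multiply in Q[x] without reducing: a · b = -16·x^2 - 8·x + 3. Now divide by f(x) = x^2 - 5·x - 4, eliminating the leading term at each step:
  leading term -16·x^2: subtract (-16)·f(x) = -16·x^2 + 80·x + 64, leaving -88·x - 61
The degree is now < 2, so this is the remainder. Hence a · b ≡ -88·x - 61 in Q[x]/(f).

Final answer: a · b ≡ -88·x - 61 (mod f(x))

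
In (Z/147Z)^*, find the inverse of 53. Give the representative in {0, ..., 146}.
Apply the extended Euclidean algorithm to (147, 53), tracking rows (r, s, t) with s·147 + t·53 = r. Each division r_prev = q·r_cur + r_new produces the new row as (previous row) − q·(current row):
  row A: (147, 1, 0)   [1·147 + 0·53 = 147]
  row B: (53, 0, 1)   [0·147 + 1·53 = 53]
  147 = 2·53 + 41   → row C = row A − 2·row B = (41, 1, −2)   [check: 1·147 − 2·53 = 41]
  53 = 1·41 + 12   → row D = row B − 1·row C = (12, −1, 3)   [check: −1·147 + 3·53 = 12]
  41 = 3·12 + 5   → row E = row C − 3·row D = (5, 4, −11)   [check: 4·147 − 11·53 = 5]
  12 = 2·5 + 2   → row F = row D − 2·row E = (2, −9, 25)   [check: −9·147 + 25·53 = 2]
  5 = 2·2 + 1   → row G = row E − 2·row F = (1, 22, −61)   [check: 22·147 − 61·53 = 1]
  2 = 2·1 + 0   → remainder 0, stop. gcd = 1 (last nonzero row G).
The gcd is 1, so 53 is invertible mod 147. The last nonzero row gives 22·147 − 61·53 = 1, so t = −61. So 53^(−1) ≡ −61 ≡ 86 (mod 147). Verify: 53 · 86 = 4558 ≡ 1 (mod 147). ✓

Final answer: 53^(−1) ≡ 86 (mod 147)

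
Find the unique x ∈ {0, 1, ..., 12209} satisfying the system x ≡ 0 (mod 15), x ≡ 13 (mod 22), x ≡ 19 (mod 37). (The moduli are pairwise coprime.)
The moduli 15, 22, 37 are pairwise coprime, so by the CRT there is a unique solution mod 15·22·37 = 12210.
Solve by successive substitution. Start with x ≡ 0 (mod 15).
  Combine with x ≡ 13 (mod 22): write x = 15·t and require 15·t ≡ 13 (mod 22). Since 15^(−1) ≡ 3 (mod 22), t ≡ 3·13 ≡ 17 (mod 22). So x ≡ 15·17 = 255 (mod 330).
  Combine with x ≡ 19 (mod 37): write x = 255 + 330·t and require 255 + 330·t ≡ 19 (mod 37), i.e. 330·t ≡ 19 − 255 ≡ 23 (mod 37). Since 330^(−1) ≡ 12 (mod 37) (330 ≡ 34 (mod 37)), t ≡ 12·23 ≡ 17 (mod 37). So x ≡ 255 + 330·17 = 5865 (mod 12210).
Unique solution in [0, 12210): x = 5865.

Final answer: x ≡ 5865 (mod 12210); the representative in [0, 12210) is 5865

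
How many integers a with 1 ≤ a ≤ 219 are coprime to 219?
The number of a ∈ {1, ..., 219} with gcd(a, 219) = 1 is by definition Euler's totient φ(219). φ is multiplicative, with φ(p^e) = p^e − p^(e−1). Factorise 219 = 3 · 73. Then
  φ(219) = (3 − 1) · (73 − 1) = 2 · 72 = 144.
So there are 144 such integers.

Final answer: 144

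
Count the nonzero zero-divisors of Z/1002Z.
Z/1002Z has 669 nonzero zero-divisors

In Z/1002Z each nonzero element is either a unit (gcd with 1002 is 1) or a zero-divisor (gcd > 1). The number of units is φ(1002): factorise 1002 = 2 · 3 · 167, so φ(1002) = (2 − 1) · (3 − 1) · (167 − 1) = 1 · 2 · 166 = 332. The nonzero elements number 1002 − 1 = 1001. Hence the nonzero zero-divisors number 1001 − 332 = 669.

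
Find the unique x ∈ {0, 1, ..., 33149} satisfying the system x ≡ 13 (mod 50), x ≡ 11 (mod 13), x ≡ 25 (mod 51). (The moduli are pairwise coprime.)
x ≡ 32563 (mod 33150); the representative in [0, 33150) is 32563

The moduli 50, 13, 51 are pairwise coprime, so by the CRT there is a unique solution mod 50·13·51 = 33150.
Solve by successive substitution. Start with x ≡ 13 (mod 50).
  Combine with x ≡ 11 (mod 13): write x = 13 + 50·t and require 13 + 50·t ≡ 11 (mod 13), i.e. 50·t ≡ 11 − 13 ≡ 11 (mod 13). Since 50^(−1) ≡ 6 (mod 13) (50 ≡ 11 (mod 13)), t ≡ 6·11 ≡ 1 (mod 13). So x ≡ 13 + 50·1 = 63 (mod 650).
  Combine with x ≡ 25 (mod 51): write x = 63 + 650·t and require 63 + 650·t ≡ 25 (mod 51), i.e. 650·t ≡ 25 − 63 ≡ 13 (mod 51). Since 650^(−1) ≡ 47 (mod 51) (650 ≡ 38 (mod 51)), t ≡ 47·13 ≡ 50 (mod 51). So x ≡ 63 + 650·50 = 32563 (mod 33150).
Unique solution in [0, 33150): x = 32563.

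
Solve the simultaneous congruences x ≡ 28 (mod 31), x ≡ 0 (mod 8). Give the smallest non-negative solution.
The moduli 31, 8 are pairwise coprime, so by the CRT there is a unique solution mod 31·8 = 248.
Solve by successive substitution. Start with x ≡ 28 (mod 31).
  Combine with x ≡ 0 (mod 8): write x = 28 + 31·t and require 28 + 31·t ≡ 0 (mod 8), i.e. 31·t ≡ 0 − 28 ≡ 4 (mod 8). Since 31^(−1) ≡ 7 (mod 8) (31 ≡ 7 (mod 8)), t ≡ 7·4 ≡ 4 (mod 8). So x ≡ 28 + 31·4 = 152 (mod 248).
Unique solution in [0, 248): x = 152.

Final answer: x ≡ 152 (mod 248); the representative in [0, 248) is 152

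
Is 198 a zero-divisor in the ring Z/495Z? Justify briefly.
gcd(198, 495) = 99 > 1, so 198 is not a unit in Z/495Z. In Z/nZ every nonzero non-unit is a zero-divisor: explicitly, take b = 495/gcd = 5 ≠ 0 (mod 495); then 198·5 = 990 = 2·495, i.e. 198·5 ≡ 0 (mod 495). So 198 is a zero-divisor.

Final answer: YES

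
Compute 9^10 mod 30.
Use repeated squaring. Binary(10) = 1010. Walk through the bits of the exponent 10 left-to-right: at each bit after the leading one, square the running value, then multiply by 9 if the bit is 1 (always reducing mod 30):
  bit 1 = 1 (leading): start with 9.
  bit 2 = 0: square 9^2 = 81 ≡ 21 (mod 30).
  bit 3 = 1: square 21^2 = 441 ≡ 21; bit is 1, so multiply 21·9 = 189 ≡ 9 (mod 30).
  bit 4 = 0: square 9^2 = 81 ≡ 21 (mod 30).
Final value: 9^10 ≡ 21 (mod 30).

Final answer: 21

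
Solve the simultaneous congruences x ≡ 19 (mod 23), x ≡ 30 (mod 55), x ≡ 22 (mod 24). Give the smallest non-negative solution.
x ≡ 22030 (mod 30360); the representative in [0, 30360) is 22030

The moduli 23, 55, 24 are pairwise coprime, so by the CRT there is a unique solution mod 23·55·24 = 30360.
Solve by successive substitution. Start with x ≡ 19 (mod 23).
  Combine with x ≡ 30 (mod 55): write x = 19 + 23·t and require 19 + 23·t ≡ 30 (mod 55), i.e. 23·t ≡ 30 − 19 ≡ 11 (mod 55). Since 23^(−1) ≡ 12 (mod 55), t ≡ 12·11 ≡ 22 (mod 55). So x ≡ 19 + 23·22 = 525 (mod 1265).
  Combine with x ≡ 22 (mod 24): write x = 525 + 1265·t and require 525 + 1265·t ≡ 22 (mod 24), i.e. 1265·t ≡ 22 − 525 ≡ 1 (mod 24). Since 1265^(−1) ≡ 17 (mod 24) (1265 ≡ 17 (mod 24)), t ≡ 17·1 ≡ 17 (mod 24). So x ≡ 525 + 1265·17 = 22030 (mod 30360).
Unique solution in [0, 30360): x = 22030.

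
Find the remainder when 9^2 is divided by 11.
4

Use repeated squaring. Binary(2) = 10. Walk through the bits of the exponent 2 left-to-right: at each bit after the leading one, square the running value, then multiply by 9 if the bit is 1 (always reducing mod 11):
  bit 1 = 1 (leading): start with 9.
  bit 2 = 0: square 9^2 = 81 ≡ 4 (mod 11).
Final value: 9^2 ≡ 4 (mod 11).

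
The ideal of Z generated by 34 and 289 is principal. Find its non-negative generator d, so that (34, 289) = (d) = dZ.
(34, 289) = (17); d = 17

In the PID Z, (a, b) is generated by gcd(a, b). Compute gcd(289, 34) with the extended Euclidean algorithm, tracking rows (r, s, t) with s·289 + t·34 = r:
  row A: (289, 1, 0)   [1·289 + 0·34 = 289]
  row B: (34, 0, 1)   [0·289 + 1·34 = 34]
  289 = 8·34 + 17   → row C = row A − 8·row B = (17, 1, −8)   [check: 1·289 − 8·34 = 17]
  34 = 2·17 + 0   → remainder 0, stop. gcd = 17 (last nonzero row C).
So gcd(34, 289) = 17, with Bézout identity 1·289 − 8·34 = 17. Containment (⊇): the Bézout identity exhibits 17 as an element of (34, 289), giving (17) ⊆ (34, 289). Containment (⊆): since 17 | 34 and 17 | 289 (34 = 17·2, 289 = 17·17), every Z-linear combination of 34 and 289 is divisible by 17, so (34, 289) ⊆ (17). Therefore (34, 289) = (17), d = 17.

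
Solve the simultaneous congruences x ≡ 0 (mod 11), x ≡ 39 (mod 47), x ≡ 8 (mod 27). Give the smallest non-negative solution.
The moduli 11, 47, 27 are pairwise coprime, so by the CRT there is a unique solution mod 11·47·27 = 13959.
Solve by successive substitution. Start with x ≡ 0 (mod 11).
  Combine with x ≡ 39 (mod 47): write x = 11·t and require 11·t ≡ 39 (mod 47). Since 11^(−1) ≡ 30 (mod 47), t ≡ 30·39 ≡ 42 (mod 47). So x ≡ 11·42 = 462 (mod 517).
  Combine with x ≡ 8 (mod 27): write x = 462 + 517·t and require 462 + 517·t ≡ 8 (mod 27), i.e. 517·t ≡ 8 − 462 ≡ 5 (mod 27). Since 517^(−1) ≡ 7 (mod 27) (517 ≡ 4 (mod 27)), t ≡ 7·5 ≡ 8 (mod 27). So x ≡ 462 + 517·8 = 4598 (mod 13959).
Unique solution in [0, 13959): x = 4598.

Final answer: x ≡ 4598 (mod 13959); the representative in [0, 13959) is 4598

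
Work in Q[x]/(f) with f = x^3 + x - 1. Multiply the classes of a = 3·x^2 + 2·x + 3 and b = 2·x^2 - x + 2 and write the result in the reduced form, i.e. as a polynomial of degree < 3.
First multiply in Q[x] without reducing: a · b = 6·x^4 + x^3 + 10·x^2 + x + 6. Now divide by f(x) = x^3 + x - 1, eliminating the leading term at each step:
  leading term 6·x^4: subtract (6·x)·f(x) = 6·x^4 + 6·x^2 - 6·x, leaving x^3 + 4·x^2 + 7·x + 6
  leading term x^3: subtract (1)·f(x) = x^3 + x - 1, leaving 4·x^2 + 6·x + 7
The degree is now < 3, so this is the remainder. Hence a · b ≡ 4·x^2 + 6·x + 7 in Q[x]/(f).

Final answer: a · b ≡ 4·x^2 + 6·x + 7 (mod f(x))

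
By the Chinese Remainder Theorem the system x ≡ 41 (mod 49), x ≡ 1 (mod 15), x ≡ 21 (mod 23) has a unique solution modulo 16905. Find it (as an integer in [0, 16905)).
x ≡ 9106 (mod 16905); the representative in [0, 16905) is 9106

The moduli 49, 15, 23 are pairwise coprime, so by the CRT there is a unique solution mod 49·15·23 = 16905.
Solve by successive substitution. Start with x ≡ 41 (mod 49).
  Combine with x ≡ 1 (mod 15): write x = 41 + 49·t and require 41 + 49·t ≡ 1 (mod 15), i.e. 49·t ≡ 1 − 41 ≡ 5 (mod 15). Since 49^(−1) ≡ 4 (mod 15) (49 ≡ 4 (mod 15)), t ≡ 4·5 ≡ 5 (mod 15). So x ≡ 41 + 49·5 = 286 (mod 735).
  Combine with x ≡ 21 (mod 23): write x = 286 + 735·t and require 286 + 735·t ≡ 21 (mod 23), i.e. 735·t ≡ 21 − 286 ≡ 11 (mod 23). Since 735^(−1) ≡ 22 (mod 23) (735 ≡ 22 (mod 23)), t ≡ 22·11 ≡ 12 (mod 23). So x ≡ 286 + 735·12 = 9106 (mod 16905).
Unique solution in [0, 16905): x = 9106.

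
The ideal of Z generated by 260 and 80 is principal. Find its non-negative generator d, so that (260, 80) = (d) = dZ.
In the PID Z, (a, b) is generated by gcd(a, b). Compute gcd(260, 80) with the extended Euclidean algorithm, tracking rows (r, s, t) with s·260 + t·80 = r:
  row A: (260, 1, 0)   [1·260 + 0·80 = 260]
  row B: (80, 0, 1)   [0·260 + 1·80 = 80]
  260 = 3·80 + 20   → row C = row A − 3·row B = (20, 1, −3)   [check: 1·260 − 3·80 = 20]
  80 = 4·20 + 0   → remainder 0, stop. gcd = 20 (last nonzero row C).
So gcd(260, 80) = 20, with Bézout identity 1·260 − 3·80 = 20. Containment (⊇): the Bézout identity exhibits 20 as an element of (260, 80), giving (20) ⊆ (260, 80). Containment (⊆): since 20 | 260 and 20 | 80 (260 = 20·13, 80 = 20·4), every Z-linear combination of 260 and 80 is divisible by 20, so (260, 80) ⊆ (20). Therefore (260, 80) = (20), d = 20.

Final answer: (260, 80) = (20); d = 20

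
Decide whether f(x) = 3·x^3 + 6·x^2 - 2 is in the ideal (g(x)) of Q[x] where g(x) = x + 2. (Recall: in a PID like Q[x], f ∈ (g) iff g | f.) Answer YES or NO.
NO

In Q[x] the ideal (g) consists of all multiples of g, so f ∈ (g) iff g | f, i.e. iff the remainder of f on division by g is 0. Divide f by g (g is monic, so eliminate the leading term of the running remainder at each step):
  leading term 3·x^3: subtract (3·x^2)·g(x) = 3·x^3 + 6·x^2, leaving -2
The remainder r(x) = -2 ≠ 0 (and deg r < deg g), so g ∤ f, i.e. f ∉ (g).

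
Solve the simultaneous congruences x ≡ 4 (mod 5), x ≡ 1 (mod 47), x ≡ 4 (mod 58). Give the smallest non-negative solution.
x ≡ 8414 (mod 13630); the representative in [0, 13630) is 8414

The moduli 5, 47, 58 are pairwise coprime, so by the CRT there is a unique solution mod 5·47·58 = 13630.
Solve by successive substitution. Start with x ≡ 4 (mod 5).
  Combine with x ≡ 1 (mod 47): write x = 4 + 5·t and require 4 + 5·t ≡ 1 (mod 47), i.e. 5·t ≡ 1 − 4 ≡ 44 (mod 47). Since 5^(−1) ≡ 19 (mod 47), t ≡ 19·44 ≡ 37 (mod 47). So x ≡ 4 + 5·37 = 189 (mod 235).
  Combine with x ≡ 4 (mod 58): write x = 189 + 235·t and require 189 + 235·t ≡ 4 (mod 58), i.e. 235·t ≡ 4 − 189 ≡ 47 (mod 58). Since 235^(−1) ≡ 39 (mod 58) (235 ≡ 3 (mod 58)), t ≡ 39·47 ≡ 35 (mod 58). So x ≡ 189 + 235·35 = 8414 (mod 13630).
Unique solution in [0, 13630): x = 8414.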